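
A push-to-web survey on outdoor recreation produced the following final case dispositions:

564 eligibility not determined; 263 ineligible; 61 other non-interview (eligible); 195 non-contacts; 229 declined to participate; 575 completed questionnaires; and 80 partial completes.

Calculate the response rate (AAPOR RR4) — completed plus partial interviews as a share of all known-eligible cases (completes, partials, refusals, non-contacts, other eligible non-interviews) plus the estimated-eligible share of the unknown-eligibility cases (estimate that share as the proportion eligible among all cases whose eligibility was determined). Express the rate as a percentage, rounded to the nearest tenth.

Numerator = 575 + 80 = 655
Eligible (known) = 575 + 80 + 229 + 195 + 61 = 1140
e = 1140 / (1140 + 263) = 1140 / 1403 = 0.8125
Eligible share of unknowns = 0.8125 × 564 = 458.25
Base = 1140 + 458.25 = 1598.25
RR4 = 655 / 1598.25 = 0.4098

41.0%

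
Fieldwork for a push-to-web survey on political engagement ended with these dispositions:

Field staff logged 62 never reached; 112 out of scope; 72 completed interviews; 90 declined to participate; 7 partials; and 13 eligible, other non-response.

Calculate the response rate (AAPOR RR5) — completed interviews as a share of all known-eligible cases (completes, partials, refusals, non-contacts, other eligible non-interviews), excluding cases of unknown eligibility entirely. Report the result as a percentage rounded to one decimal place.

29.5%

Numerator: 72
Base: 72 + 7 + 90 + 62 + 13 = 244
RR5 = 72 / 244 = 0.2951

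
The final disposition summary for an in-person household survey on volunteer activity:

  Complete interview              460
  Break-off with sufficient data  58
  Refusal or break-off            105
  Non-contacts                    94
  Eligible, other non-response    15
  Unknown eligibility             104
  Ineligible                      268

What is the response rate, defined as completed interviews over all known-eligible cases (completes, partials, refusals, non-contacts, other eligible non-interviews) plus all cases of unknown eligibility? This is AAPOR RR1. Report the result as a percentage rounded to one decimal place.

55.0%

Num → 460
Denom → 460 + 58 + 105 + 94 + 15 + 104 = 836
RR1 = 460 / 836 = 0.5502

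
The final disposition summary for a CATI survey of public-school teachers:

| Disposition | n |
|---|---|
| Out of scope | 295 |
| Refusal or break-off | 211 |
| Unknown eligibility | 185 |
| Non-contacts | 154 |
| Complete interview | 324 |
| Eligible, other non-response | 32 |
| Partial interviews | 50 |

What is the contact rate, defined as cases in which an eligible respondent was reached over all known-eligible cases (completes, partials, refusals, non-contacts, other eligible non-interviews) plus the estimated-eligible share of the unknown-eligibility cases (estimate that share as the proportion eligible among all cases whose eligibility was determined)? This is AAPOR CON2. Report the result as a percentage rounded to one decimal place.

68.2%

Num → 324 + 50 + 211 + 32 = 617
Eligible (known) → 324 + 50 + 211 + 154 + 32 = 771
e = 771 / (771 + 295) = 771 / 1066 = 0.7233
Estimated eligible among unknowns → 0.7233 × 185 = 133.81
Denominator → 771 + 133.81 = 904.81
CON2 = 617 / 904.81 = 0.6819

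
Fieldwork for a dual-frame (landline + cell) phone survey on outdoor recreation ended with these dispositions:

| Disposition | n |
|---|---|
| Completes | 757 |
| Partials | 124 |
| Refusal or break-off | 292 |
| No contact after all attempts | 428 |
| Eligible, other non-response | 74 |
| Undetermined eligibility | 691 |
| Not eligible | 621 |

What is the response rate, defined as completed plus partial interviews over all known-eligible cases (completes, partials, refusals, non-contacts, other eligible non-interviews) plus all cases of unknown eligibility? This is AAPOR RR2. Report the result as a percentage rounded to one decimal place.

Top: 757 + 124 = 881
Denominator: 757 + 124 + 292 + 428 + 74 + 691 = 2366
RR2 = 881 / 2366 = 0.3724

37.2%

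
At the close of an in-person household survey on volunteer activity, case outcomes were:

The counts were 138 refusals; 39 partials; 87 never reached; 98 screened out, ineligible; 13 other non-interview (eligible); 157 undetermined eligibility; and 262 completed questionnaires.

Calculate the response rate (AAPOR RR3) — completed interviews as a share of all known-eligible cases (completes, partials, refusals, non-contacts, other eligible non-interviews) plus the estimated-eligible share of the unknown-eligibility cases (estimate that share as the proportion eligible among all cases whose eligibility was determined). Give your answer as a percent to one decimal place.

Num → 262
Known eligible → 262 + 39 + 138 + 87 + 13 = 539
e = 539 / (539 + 98) = 539 / 637 = 0.8462
Eligible share of unknowns → 0.8462 × 157 = 132.85
Base → 539 + 132.85 = 671.85
RR3 = 262 / 671.85 = 0.3900

39.0%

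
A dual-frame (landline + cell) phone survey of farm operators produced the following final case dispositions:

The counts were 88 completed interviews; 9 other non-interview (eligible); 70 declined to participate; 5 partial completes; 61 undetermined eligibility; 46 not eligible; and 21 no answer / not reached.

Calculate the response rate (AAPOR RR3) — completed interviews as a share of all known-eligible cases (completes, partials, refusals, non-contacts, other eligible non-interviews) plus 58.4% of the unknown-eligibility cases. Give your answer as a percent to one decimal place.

Top: 88
Determined eligible: 88 + 5 + 70 + 21 + 9 = 193
Eligible share of unknowns: 0.5840 × 61 = 35.62
Denominator: 193 + 35.62 = 228.62
RR3 = 88 / 228.62 = 0.3849

38.5%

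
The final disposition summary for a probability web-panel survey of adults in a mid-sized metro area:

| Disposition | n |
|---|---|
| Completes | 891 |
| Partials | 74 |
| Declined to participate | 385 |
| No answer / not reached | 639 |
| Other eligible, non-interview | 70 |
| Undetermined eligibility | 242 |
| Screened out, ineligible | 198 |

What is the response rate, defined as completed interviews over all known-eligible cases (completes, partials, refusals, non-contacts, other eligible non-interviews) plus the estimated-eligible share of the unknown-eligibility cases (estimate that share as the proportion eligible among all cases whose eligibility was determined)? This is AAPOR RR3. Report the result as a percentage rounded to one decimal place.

Num = 891
Known eligible = 891 + 74 + 385 + 639 + 70 = 2059
e = 2059 / (2059 + 198) = 2059 / 2257 = 0.9123
Estimated eligible among unknowns = 0.9123 × 242 = 220.78
Denom = 2059 + 220.78 = 2279.78
RR3 = 891 / 2279.78 = 0.3908

39.1%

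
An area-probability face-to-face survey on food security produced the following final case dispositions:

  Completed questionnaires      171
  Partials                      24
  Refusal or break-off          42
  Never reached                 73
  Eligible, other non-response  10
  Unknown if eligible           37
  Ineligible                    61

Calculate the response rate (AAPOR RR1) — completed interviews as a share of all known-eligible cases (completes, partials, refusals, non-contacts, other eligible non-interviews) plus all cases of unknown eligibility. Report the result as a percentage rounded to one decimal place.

47.9%

Numerator: 171
Denominator: 171 + 24 + 42 + 73 + 10 + 37 = 357
RR1 = 171 / 357 = 0.4790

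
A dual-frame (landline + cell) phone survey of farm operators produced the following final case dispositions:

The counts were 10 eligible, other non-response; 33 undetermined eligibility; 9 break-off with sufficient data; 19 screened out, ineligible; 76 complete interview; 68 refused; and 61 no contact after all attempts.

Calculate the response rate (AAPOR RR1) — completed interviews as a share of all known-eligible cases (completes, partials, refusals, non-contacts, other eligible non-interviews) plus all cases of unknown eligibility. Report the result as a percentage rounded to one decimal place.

Num → 76
Denom → 76 + 9 + 68 + 61 + 10 + 33 = 257
RR1 = 76 / 257 = 0.2957

29.6%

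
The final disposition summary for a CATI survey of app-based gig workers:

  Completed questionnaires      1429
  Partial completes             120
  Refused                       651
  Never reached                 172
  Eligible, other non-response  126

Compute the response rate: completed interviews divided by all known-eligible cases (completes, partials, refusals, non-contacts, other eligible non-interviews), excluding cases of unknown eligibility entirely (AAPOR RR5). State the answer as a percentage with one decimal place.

Top → 1429
Base → 1429 + 120 + 651 + 172 + 126 = 2498
RR5 = 1429 / 2498 = 0.5721

57.2%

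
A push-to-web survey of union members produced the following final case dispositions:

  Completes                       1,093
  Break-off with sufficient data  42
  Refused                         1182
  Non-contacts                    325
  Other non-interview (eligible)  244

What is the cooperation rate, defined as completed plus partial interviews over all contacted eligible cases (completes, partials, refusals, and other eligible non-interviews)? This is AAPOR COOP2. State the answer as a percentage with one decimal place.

44.3%

Num → 1093 + 42 = 1135
Denominator → 1093 + 42 + 1182 + 244 = 2561
COOP2 = 1135 / 2561 = 0.4432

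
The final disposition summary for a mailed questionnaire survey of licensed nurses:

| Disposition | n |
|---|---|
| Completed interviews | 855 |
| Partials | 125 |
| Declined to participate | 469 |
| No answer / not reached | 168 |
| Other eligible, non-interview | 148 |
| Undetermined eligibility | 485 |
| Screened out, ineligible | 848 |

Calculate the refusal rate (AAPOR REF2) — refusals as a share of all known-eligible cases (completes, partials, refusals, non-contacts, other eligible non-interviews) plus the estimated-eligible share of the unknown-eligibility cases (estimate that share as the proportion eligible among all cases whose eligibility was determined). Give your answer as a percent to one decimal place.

22.4%

Numerator → 469
Determined eligible → 855 + 125 + 469 + 168 + 148 = 1765
e = 1765 / (1765 + 848) = 1765 / 2613 = 0.6755
e × U → 0.6755 × 485 = 327.62
Base → 1765 + 327.62 = 2092.62
REF2 = 469 / 2092.62 = 0.2241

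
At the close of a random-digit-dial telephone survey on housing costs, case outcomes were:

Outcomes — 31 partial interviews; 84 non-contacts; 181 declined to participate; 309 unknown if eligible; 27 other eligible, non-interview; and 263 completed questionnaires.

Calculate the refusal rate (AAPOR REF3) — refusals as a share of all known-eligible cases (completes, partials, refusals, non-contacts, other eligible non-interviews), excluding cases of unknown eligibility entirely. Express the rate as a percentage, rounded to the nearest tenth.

Top = 181
Denominator = 263 + 31 + 181 + 84 + 27 = 586
REF3 = 181 / 586 = 0.3089

30.9%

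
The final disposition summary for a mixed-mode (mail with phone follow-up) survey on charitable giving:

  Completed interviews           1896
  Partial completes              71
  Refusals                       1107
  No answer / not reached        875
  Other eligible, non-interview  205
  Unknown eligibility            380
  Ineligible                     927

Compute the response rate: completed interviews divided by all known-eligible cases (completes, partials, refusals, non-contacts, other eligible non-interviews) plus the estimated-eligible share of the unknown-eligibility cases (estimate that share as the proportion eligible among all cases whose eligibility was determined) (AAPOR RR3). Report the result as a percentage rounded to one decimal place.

Num: 1896
Known eligible: 1896 + 71 + 1107 + 875 + 205 = 4154
e = 4154 / (4154 + 927) = 4154 / 5081 = 0.8176
Estimated eligible among unknowns: 0.8176 × 380 = 310.69
Base: 4154 + 310.69 = 4464.69
RR3 = 1896 / 4464.69 = 0.4247

42.5%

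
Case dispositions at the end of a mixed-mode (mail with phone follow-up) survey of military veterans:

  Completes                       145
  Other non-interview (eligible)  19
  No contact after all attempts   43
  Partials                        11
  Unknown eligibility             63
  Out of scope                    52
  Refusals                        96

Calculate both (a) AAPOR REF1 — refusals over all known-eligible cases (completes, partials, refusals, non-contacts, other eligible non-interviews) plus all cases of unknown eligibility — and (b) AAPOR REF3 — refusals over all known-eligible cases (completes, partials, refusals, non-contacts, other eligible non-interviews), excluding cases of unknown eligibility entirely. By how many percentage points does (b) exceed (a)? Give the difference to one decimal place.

Top = 96
Base = 145 + 11 + 96 + 43 + 19 + 63 = 377
REF1 = 96 / 377 = 0.2546
Base = 145 + 11 + 96 + 43 + 19 = 314
REF3 = 96 / 314 = 0.3057
Difference = 30.57 − 25.46 = 5.11 percentage points

5.1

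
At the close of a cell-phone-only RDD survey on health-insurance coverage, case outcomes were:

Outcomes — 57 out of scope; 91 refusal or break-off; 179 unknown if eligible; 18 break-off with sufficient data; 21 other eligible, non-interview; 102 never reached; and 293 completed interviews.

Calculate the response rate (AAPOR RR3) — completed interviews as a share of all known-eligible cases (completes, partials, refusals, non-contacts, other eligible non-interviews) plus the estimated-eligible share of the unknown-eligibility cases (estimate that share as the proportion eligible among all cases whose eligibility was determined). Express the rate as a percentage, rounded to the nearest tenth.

Top → 293
Eligible (known) → 293 + 18 + 91 + 102 + 21 = 525
e = 525 / (525 + 57) = 525 / 582 = 0.9021
Eligible share of unknowns → 0.9021 × 179 = 161.48
Denom → 525 + 161.48 = 686.48
RR3 = 293 / 686.48 = 0.4268

42.7%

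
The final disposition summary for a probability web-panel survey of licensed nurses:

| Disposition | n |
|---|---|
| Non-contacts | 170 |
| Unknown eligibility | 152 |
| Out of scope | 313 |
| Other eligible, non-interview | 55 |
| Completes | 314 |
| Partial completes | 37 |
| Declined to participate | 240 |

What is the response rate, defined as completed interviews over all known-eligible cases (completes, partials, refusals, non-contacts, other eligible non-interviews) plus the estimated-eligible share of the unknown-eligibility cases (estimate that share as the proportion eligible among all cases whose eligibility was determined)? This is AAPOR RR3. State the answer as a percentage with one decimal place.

33.9%

Numerator: 314
Known eligible: 314 + 37 + 240 + 170 + 55 = 816
e = 816 / (816 + 313) = 816 / 1129 = 0.7228
e × U: 0.7228 × 152 = 109.87
Denominator: 816 + 109.87 = 925.87
RR3 = 314 / 925.87 = 0.3391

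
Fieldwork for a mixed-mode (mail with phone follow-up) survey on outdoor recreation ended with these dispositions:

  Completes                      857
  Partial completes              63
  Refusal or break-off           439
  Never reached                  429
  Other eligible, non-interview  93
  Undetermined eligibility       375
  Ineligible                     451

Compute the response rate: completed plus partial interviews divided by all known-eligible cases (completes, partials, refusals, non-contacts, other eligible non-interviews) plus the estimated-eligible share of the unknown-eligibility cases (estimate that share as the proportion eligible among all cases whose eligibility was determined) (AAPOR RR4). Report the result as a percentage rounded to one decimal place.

42.1%

Numerator: 857 + 63 = 920
Eligible (known): 857 + 63 + 439 + 429 + 93 = 1881
e = 1881 / (1881 + 451) = 1881 / 2332 = 0.8066
e × U: 0.8066 × 375 = 302.47
Denominator: 1881 + 302.47 = 2183.47
RR4 = 920 / 2183.47 = 0.4213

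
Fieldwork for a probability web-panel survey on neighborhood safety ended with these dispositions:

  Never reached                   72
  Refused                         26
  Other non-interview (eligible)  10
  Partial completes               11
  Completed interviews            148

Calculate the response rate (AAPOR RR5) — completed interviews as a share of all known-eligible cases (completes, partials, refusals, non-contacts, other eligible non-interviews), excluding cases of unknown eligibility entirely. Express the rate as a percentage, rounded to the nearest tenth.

55.4%

Numerator: 148
Base: 148 + 11 + 26 + 72 + 10 = 267
RR5 = 148 / 267 = 0.5543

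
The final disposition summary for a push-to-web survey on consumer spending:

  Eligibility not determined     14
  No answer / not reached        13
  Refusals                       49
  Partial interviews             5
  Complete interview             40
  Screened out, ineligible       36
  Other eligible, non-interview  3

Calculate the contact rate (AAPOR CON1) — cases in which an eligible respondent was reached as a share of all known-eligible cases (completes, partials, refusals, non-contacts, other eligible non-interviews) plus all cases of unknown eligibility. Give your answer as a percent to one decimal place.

78.2%

Num: 40 + 5 + 49 + 3 = 97
Denom: 40 + 5 + 49 + 13 + 3 + 14 = 124
CON1 = 97 / 124 = 0.7823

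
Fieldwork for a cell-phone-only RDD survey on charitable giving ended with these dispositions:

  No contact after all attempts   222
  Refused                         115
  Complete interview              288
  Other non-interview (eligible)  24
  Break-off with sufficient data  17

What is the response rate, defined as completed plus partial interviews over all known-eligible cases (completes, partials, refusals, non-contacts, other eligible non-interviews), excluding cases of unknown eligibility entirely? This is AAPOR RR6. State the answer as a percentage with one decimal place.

Top = 288 + 17 = 305
Base = 288 + 17 + 115 + 222 + 24 = 666
RR6 = 305 / 666 = 0.4580

45.8%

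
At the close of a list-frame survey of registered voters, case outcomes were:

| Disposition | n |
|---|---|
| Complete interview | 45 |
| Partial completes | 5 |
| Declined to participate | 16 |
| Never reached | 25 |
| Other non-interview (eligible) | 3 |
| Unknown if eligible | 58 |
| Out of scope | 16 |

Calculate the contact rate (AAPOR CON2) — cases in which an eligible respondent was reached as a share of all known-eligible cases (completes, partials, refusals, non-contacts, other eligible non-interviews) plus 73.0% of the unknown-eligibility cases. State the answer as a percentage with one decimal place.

Num → 45 + 5 + 16 + 3 = 69
Known eligible → 45 + 5 + 16 + 25 + 3 = 94
Eligible share of unknowns → 0.7300 × 58 = 42.34
Denominator → 94 + 42.34 = 136.34
CON2 = 69 / 136.34 = 0.5061

50.6%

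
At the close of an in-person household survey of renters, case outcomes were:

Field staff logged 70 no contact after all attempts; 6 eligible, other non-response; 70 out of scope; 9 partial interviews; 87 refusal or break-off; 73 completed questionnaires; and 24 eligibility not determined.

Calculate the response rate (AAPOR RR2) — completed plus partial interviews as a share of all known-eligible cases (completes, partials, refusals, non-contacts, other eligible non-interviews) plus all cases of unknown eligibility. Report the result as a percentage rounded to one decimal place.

Numerator → 73 + 9 = 82
Base → 73 + 9 + 87 + 70 + 6 + 24 = 269
RR2 = 82 / 269 = 0.3048

30.5%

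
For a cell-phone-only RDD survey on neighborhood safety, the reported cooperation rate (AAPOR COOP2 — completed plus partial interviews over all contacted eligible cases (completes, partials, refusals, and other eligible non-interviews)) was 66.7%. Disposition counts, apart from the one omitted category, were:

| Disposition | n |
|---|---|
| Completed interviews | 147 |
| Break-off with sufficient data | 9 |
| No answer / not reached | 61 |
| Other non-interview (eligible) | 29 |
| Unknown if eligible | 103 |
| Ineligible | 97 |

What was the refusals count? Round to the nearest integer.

49

Numerator → 147 + 9 = 156
COOP2 = 156 / D = 0.667
D = 156 / 0.667 = 233.9
Other denominator terms total 185
refusals = 233.9 − 185 ≈ 49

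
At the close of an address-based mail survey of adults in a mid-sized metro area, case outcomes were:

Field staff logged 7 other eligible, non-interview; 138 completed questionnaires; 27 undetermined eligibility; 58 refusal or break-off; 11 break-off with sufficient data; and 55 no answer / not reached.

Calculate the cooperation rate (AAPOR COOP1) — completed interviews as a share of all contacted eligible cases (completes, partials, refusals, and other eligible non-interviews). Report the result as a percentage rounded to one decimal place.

Numerator: 138
Denom: 138 + 11 + 58 + 7 = 214
COOP1 = 138 / 214 = 0.6449

64.5%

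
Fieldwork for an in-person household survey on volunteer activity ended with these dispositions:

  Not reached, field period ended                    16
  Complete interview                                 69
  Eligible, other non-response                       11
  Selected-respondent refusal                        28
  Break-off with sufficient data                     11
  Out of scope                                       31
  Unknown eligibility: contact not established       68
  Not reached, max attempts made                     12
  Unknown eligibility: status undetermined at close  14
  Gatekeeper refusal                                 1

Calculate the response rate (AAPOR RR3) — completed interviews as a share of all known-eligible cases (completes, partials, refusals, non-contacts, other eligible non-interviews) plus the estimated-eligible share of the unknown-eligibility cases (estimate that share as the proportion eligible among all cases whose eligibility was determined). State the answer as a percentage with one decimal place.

32.0%

Declined to participate = 1 + 28 = 29
Never reached = 16 + 12 = 28
Unknown if eligible = 68 + 14 = 82
Top: 69
Determined eligible: 69 + 11 + 29 + 28 + 11 = 148
e = 148 / (148 + 31) = 148 / 179 = 0.8268
Estimated eligible among unknowns: 0.8268 × 82 = 67.80
Denominator: 148 + 67.80 = 215.80
RR3 = 69 / 215.80 = 0.3197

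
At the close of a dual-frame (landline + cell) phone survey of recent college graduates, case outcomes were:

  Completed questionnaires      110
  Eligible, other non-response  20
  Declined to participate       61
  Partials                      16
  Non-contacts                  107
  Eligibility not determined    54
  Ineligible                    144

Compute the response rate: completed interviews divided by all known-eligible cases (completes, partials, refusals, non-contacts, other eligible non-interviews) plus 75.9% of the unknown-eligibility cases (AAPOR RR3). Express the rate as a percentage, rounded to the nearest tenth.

Num → 110
Eligible (known) → 110 + 16 + 61 + 107 + 20 = 314
e × U → 0.7590 × 54 = 40.99
Denom → 314 + 40.99 = 354.99
RR3 = 110 / 354.99 = 0.3099

31.0%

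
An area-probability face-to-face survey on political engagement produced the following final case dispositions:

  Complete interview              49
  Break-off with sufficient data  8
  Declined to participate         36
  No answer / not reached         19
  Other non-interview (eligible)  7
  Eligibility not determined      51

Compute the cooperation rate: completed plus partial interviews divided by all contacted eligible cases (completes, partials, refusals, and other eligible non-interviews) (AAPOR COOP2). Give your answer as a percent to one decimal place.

57.0%

Top: 49 + 8 = 57
Base: 49 + 8 + 36 + 7 = 100
COOP2 = 57 / 100 = 0.5700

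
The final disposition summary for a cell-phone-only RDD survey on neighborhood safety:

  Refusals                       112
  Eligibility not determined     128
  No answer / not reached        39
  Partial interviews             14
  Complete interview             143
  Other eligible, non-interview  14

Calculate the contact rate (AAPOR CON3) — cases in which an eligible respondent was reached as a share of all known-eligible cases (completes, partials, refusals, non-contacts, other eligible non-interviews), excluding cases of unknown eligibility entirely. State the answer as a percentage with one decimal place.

Num = 143 + 14 + 112 + 14 = 283
Denom = 143 + 14 + 112 + 39 + 14 = 322
CON3 = 283 / 322 = 0.8789

87.9%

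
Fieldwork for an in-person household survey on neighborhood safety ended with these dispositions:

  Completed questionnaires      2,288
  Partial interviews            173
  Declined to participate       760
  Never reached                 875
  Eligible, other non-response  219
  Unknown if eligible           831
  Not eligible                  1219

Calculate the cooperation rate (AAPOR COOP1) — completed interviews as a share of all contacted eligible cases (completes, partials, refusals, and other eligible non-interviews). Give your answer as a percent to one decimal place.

Top = 2288
Denominator = 2288 + 173 + 760 + 219 = 3440
COOP1 = 2288 / 3440 = 0.6651

66.5%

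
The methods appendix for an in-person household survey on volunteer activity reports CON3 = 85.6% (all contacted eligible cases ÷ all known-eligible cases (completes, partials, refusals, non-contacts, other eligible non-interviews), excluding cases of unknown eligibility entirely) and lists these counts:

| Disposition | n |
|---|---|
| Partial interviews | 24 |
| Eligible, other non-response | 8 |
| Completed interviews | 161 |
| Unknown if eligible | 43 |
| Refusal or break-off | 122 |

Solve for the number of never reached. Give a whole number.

Numerator: 161 + 24 + 122 + 8 = 315
CON3 = 315 / D = 0.856
D = 315 / 0.856 = 368.0
Other denominator terms total 315
never reached = 368.0 − 315 ≈ 53

53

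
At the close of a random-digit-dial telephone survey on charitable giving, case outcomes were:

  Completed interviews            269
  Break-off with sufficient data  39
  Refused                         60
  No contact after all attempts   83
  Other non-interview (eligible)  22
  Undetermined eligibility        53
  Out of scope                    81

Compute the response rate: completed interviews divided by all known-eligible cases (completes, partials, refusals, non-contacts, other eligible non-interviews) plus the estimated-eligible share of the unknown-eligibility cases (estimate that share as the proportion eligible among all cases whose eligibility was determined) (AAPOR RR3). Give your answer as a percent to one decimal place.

51.9%

Numerator = 269
Determined eligible = 269 + 39 + 60 + 83 + 22 = 473
e = 473 / (473 + 81) = 473 / 554 = 0.8538
e × U = 0.8538 × 53 = 45.25
Denom = 473 + 45.25 = 518.25
RR3 = 269 / 518.25 = 0.5191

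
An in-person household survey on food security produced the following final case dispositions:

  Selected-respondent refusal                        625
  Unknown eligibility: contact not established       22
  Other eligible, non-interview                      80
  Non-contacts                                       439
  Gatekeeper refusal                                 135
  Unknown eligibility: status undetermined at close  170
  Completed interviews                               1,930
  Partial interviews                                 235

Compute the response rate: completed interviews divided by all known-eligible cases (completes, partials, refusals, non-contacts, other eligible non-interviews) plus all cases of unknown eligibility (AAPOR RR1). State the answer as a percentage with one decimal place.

Declined to participate = 135 + 625 = 760
Unknown if eligible = 22 + 170 = 192
Num = 1930
Base = 1930 + 235 + 760 + 439 + 80 + 192 = 3636
RR1 = 1930 / 3636 = 0.5308

53.1%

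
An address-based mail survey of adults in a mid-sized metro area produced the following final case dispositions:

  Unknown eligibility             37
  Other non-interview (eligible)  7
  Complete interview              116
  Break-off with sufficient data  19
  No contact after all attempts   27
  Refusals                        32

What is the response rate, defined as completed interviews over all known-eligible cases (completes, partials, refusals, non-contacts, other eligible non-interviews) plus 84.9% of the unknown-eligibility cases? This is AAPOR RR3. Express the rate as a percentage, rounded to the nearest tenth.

Top = 116
Determined eligible = 116 + 19 + 32 + 27 + 7 = 201
Estimated eligible among unknowns = 0.8490 × 37 = 31.41
Base = 201 + 31.41 = 232.41
RR3 = 116 / 232.41 = 0.4991

49.9%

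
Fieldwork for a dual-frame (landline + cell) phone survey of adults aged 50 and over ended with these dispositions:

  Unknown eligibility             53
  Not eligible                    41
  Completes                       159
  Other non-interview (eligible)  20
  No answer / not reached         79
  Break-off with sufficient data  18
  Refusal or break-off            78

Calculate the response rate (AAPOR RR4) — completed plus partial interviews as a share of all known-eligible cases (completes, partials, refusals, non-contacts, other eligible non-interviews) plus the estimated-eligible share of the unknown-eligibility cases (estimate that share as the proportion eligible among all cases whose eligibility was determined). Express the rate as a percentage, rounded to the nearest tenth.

44.1%

Num = 159 + 18 = 177
Eligible (known) = 159 + 18 + 78 + 79 + 20 = 354
e = 354 / (354 + 41) = 354 / 395 = 0.8962
e × U = 0.8962 × 53 = 47.50
Base = 354 + 47.50 = 401.50
RR4 = 177 / 401.50 = 0.4408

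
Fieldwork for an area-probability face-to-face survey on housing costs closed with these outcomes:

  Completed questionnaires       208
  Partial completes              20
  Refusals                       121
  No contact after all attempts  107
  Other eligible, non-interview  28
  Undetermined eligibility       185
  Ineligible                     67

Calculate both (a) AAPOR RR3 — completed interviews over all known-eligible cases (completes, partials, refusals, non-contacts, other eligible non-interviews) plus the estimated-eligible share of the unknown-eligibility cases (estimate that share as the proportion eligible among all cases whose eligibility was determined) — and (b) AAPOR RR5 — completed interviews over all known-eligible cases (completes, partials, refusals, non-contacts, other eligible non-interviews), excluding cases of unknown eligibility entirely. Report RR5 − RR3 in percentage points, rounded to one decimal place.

10.8

Numerator → 208
Known eligible → 208 + 20 + 121 + 107 + 28 = 484
e = 484 / (484 + 67) = 484 / 551 = 0.8784
Eligible share of unknowns → 0.8784 × 185 = 162.50
Base → 484 + 162.50 = 646.50
RR3 = 208 / 646.50 = 0.3217
Base → 208 + 20 + 121 + 107 + 28 = 484
RR5 = 208 / 484 = 0.4298
Difference = 42.98 − 32.17 = 10.81 percentage points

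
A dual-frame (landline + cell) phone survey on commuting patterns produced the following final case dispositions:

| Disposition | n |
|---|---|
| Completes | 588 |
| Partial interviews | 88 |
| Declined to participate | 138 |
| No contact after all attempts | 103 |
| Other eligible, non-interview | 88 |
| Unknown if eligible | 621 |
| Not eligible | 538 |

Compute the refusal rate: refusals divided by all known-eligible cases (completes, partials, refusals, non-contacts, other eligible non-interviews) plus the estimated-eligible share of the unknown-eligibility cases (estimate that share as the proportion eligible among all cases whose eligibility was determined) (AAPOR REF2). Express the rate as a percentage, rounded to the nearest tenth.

Num: 138
Eligible (known): 588 + 88 + 138 + 103 + 88 = 1005
e = 1005 / (1005 + 538) = 1005 / 1543 = 0.6513
e × U: 0.6513 × 621 = 404.46
Denominator: 1005 + 404.46 = 1409.46
REF2 = 138 / 1409.46 = 0.0979

9.8%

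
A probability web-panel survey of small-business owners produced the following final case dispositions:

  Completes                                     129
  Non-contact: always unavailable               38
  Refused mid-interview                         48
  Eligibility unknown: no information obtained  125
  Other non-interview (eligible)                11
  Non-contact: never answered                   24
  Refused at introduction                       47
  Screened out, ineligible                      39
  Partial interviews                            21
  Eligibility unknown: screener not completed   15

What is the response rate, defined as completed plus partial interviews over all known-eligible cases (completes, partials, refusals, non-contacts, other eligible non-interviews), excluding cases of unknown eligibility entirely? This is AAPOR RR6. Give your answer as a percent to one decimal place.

Declined to participate = 47 + 48 = 95
Never reached = 24 + 38 = 62
Unknown if eligible = 15 + 125 = 140
Numerator → 129 + 21 = 150
Base → 129 + 21 + 95 + 62 + 11 = 318
RR6 = 150 / 318 = 0.4717

47.2%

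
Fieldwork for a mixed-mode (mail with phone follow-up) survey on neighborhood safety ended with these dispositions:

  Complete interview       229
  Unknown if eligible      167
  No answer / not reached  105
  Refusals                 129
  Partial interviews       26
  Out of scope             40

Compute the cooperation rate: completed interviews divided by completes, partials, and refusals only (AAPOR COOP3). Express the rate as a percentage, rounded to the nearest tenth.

Top: 229
Denom: 229 + 26 + 129 = 384
COOP3 = 229 / 384 = 0.5964

59.6%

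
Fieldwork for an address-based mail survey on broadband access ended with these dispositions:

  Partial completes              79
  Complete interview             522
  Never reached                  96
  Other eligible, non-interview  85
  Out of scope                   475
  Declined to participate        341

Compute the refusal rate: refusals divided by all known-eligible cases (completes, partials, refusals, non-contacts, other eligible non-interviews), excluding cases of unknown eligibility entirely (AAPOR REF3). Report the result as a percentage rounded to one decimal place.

Num: 341
Denominator: 522 + 79 + 341 + 96 + 85 = 1123
REF3 = 341 / 1123 = 0.3037

30.4%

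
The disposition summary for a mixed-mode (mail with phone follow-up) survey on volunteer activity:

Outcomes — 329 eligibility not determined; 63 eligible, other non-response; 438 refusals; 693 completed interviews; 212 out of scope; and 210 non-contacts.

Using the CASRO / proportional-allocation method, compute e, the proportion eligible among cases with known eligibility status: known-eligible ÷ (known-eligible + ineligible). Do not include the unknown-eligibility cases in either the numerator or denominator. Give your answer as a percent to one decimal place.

86.9%

Known eligible: 693 + 438 + 210 + 63 = 1404
e = 1404 / (1404 + 212) = 1404 / 1616 = 0.8688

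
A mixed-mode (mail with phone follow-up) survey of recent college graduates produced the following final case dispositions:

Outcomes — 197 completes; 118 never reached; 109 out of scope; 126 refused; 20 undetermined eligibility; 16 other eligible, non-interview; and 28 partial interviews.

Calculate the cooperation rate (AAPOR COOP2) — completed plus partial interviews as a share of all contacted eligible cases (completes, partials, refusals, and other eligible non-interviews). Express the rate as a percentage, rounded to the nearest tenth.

Top → 197 + 28 = 225
Denom → 197 + 28 + 126 + 16 = 367
COOP2 = 225 / 367 = 0.6131

61.3%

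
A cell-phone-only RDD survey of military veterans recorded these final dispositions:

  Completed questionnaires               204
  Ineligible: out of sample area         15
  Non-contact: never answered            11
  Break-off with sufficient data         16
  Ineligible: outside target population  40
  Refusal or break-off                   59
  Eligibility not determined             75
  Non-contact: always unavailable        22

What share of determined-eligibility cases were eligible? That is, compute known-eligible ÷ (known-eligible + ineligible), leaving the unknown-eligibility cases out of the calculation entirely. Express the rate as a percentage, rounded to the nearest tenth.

Never reached = 11 + 22 = 33
Out of scope = 40 + 15 = 55
Known eligible → 204 + 16 + 59 + 33 = 312
e = 312 / (312 + 55) = 312 / 367 = 0.8501

85.0%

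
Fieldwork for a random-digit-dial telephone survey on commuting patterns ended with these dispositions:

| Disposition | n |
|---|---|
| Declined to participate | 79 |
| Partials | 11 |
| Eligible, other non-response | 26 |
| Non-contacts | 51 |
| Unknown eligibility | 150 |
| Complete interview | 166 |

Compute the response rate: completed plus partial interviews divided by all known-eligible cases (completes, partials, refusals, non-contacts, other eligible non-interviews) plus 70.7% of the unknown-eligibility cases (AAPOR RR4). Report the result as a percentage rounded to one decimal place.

40.3%

Num: 166 + 11 = 177
Known eligible: 166 + 11 + 79 + 51 + 26 = 333
Estimated eligible among unknowns: 0.7070 × 150 = 106.05
Base: 333 + 106.05 = 439.05
RR4 = 177 / 439.05 = 0.4031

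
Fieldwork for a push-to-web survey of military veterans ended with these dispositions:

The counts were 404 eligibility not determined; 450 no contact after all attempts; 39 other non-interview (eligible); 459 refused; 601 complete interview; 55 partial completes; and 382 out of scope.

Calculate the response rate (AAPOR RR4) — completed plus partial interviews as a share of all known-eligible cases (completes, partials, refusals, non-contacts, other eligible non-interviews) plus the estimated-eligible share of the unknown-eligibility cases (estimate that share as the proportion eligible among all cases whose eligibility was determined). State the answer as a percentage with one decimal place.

Numerator → 601 + 55 = 656
Known eligible → 601 + 55 + 459 + 450 + 39 = 1604
e = 1604 / (1604 + 382) = 1604 / 1986 = 0.8077
Estimated eligible among unknowns → 0.8077 × 404 = 326.31
Base → 1604 + 326.31 = 1930.31
RR4 = 656 / 1930.31 = 0.3398

34.0%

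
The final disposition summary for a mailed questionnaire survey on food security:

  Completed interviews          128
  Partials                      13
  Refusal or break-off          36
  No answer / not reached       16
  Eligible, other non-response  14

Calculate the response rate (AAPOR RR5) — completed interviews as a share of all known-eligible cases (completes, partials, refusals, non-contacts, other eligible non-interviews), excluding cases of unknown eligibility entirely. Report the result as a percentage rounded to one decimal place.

61.8%

Numerator → 128
Base → 128 + 13 + 36 + 16 + 14 = 207
RR5 = 128 / 207 = 0.6184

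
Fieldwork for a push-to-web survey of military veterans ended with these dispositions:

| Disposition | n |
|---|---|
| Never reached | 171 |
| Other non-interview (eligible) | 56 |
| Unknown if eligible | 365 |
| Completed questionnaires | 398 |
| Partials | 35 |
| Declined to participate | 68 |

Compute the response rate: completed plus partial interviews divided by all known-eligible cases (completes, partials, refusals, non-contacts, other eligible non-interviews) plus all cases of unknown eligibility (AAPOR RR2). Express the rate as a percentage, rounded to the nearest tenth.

39.6%

Numerator → 398 + 35 = 433
Base → 398 + 35 + 68 + 171 + 56 + 365 = 1093
RR2 = 433 / 1093 = 0.3962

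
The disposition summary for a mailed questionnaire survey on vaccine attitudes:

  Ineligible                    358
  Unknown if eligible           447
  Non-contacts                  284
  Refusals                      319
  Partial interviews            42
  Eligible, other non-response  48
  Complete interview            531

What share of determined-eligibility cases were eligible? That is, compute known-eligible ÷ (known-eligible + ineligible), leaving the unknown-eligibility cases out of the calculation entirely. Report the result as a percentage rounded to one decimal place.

Determined eligible = 531 + 42 + 319 + 284 + 48 = 1224
e = 1224 / (1224 + 358) = 1224 / 1582 = 0.7737

77.4%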